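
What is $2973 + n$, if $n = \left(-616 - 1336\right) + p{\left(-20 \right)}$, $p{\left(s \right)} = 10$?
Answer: $1031$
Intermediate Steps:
$n = -1942$ ($n = \left(-616 - 1336\right) + 10 = -1952 + 10 = -1942$)
$2973 + n = 2973 - 1942 = 1031$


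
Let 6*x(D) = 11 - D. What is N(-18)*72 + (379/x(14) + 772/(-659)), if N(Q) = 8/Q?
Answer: -521382/659 ≈ -791.17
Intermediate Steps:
x(D) = 11/6 - D/6 (x(D) = (11 - D)/6 = 11/6 - D/6)
N(-18)*72 + (379/x(14) + 772/(-659)) = (8/(-18))*72 + (379/(11/6 - ⅙*14) + 772/(-659)) = (8*(-1/18))*72 + (379/(11/6 - 7/3) + 772*(-1/659)) = -4/9*72 + (379/(-½) - 772/659) = -32 + (379*(-2) - 772/659) = -32 + (-758 - 772/659) = -32 - 500294/659 = -521382/659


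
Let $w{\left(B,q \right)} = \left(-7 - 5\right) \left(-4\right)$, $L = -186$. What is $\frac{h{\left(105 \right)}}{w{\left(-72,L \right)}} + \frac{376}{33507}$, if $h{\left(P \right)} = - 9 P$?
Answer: $- \frac{10548689}{536112} \approx -19.676$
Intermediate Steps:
$w{\left(B,q \right)} = 48$ ($w{\left(B,q \right)} = \left(-12\right) \left(-4\right) = 48$)
$\frac{h{\left(105 \right)}}{w{\left(-72,L \right)}} + \frac{376}{33507} = \frac{\left(-9\right) 105}{48} + \frac{376}{33507} = \left(-945\right) \frac{1}{48} + 376 \cdot \frac{1}{33507} = - \frac{315}{16} + \frac{376}{33507} = - \frac{10548689}{536112}$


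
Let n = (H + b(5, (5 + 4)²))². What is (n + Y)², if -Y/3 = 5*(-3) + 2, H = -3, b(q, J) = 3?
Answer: 1521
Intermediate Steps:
Y = 39 (Y = -3*(5*(-3) + 2) = -3*(-15 + 2) = -3*(-13) = 39)
n = 0 (n = (-3 + 3)² = 0² = 0)
(n + Y)² = (0 + 39)² = 39² = 1521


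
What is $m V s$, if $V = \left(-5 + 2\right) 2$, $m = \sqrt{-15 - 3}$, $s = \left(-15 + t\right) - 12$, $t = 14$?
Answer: $234 i \sqrt{2} \approx 330.93 i$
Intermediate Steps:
$s = -13$ ($s = \left(-15 + 14\right) - 12 = -1 - 12 = -13$)
$m = 3 i \sqrt{2}$ ($m = \sqrt{-18} = 3 i \sqrt{2} \approx 4.2426 i$)
$V = -6$ ($V = \left(-3\right) 2 = -6$)
$m V s = 3 i \sqrt{2} \left(-6\right) \left(-13\right) = - 18 i \sqrt{2} \left(-13\right) = 234 i \sqrt{2}$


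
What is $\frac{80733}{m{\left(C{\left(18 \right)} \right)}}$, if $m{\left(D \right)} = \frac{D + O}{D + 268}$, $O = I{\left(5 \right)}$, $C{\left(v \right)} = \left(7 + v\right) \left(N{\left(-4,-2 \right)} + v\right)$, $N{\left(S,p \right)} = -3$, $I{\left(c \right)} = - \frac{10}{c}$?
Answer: $\frac{51911319}{373} \approx 1.3917 \cdot 10^{5}$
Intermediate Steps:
$C{\left(v \right)} = \left(-3 + v\right) \left(7 + v\right)$ ($C{\left(v \right)} = \left(7 + v\right) \left(-3 + v\right) = \left(-3 + v\right) \left(7 + v\right)$)
$O = -2$ ($O = - \frac{10}{5} = \left(-10\right) \frac{1}{5} = -2$)
$m{\left(D \right)} = \frac{-2 + D}{268 + D}$ ($m{\left(D \right)} = \frac{D - 2}{D + 268} = \frac{-2 + D}{268 + D}$)
$\frac{80733}{m{\left(C{\left(18 \right)} \right)}} = \frac{80733}{\frac{1}{268 + \left(-21 + 18^{2} + 4 \cdot 18\right)} \left(-2 + \left(-21 + 18^{2} + 4 \cdot 18\right)\right)} = \frac{80733}{\frac{1}{268 + \left(-21 + 324 + 72\right)} \left(-2 + \left(-21 + 324 + 72\right)\right)} = \frac{80733}{\frac{1}{268 + 375} \left(-2 + 375\right)} = \frac{80733}{\frac{1}{643} \cdot 373} = \frac{80733}{\frac{373}{643}} = 80733 \cdot \frac{643}{373} = \frac{51911319}{373}$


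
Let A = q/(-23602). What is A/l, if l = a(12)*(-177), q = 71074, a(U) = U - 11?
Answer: 35537/2088777 ≈ 0.017013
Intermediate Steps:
a(U) = -11 + U
A = -35537/11801 (A = 71074/(-23602) = 71074*(-1/23602) = -35537/11801 ≈ -3.0114)
l = -177 (l = (-11 + 12)*(-177) = 1*(-177) = -177)
A/l = -35537/11801/(-177) = -35537/11801*(-1/177) = 35537/2088777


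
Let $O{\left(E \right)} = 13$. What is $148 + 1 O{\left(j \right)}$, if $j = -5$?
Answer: $161$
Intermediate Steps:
$148 + 1 O{\left(j \right)} = 148 + 1 \cdot 13 = 148 + 13 = 161$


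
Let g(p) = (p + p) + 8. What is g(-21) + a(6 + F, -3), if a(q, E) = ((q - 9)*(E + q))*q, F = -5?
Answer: -18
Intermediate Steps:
g(p) = 8 + 2*p (g(p) = 2*p + 8 = 8 + 2*p)
a(q, E) = q*(-9 + q)*(E + q) (a(q, E) = ((-9 + q)*(E + q))*q = q*(-9 + q)*(E + q))
g(-21) + a(6 + F, -3) = (8 + 2*(-21)) + (6 - 5)*((6 - 5)**2 - 9*(-3) - 9*(6 - 5) - 3*(6 - 5)) = (8 - 42) + 1*(1**2 + 27 - 9*1 - 3*1) = -34 + 1*(1 + 27 - 9 - 3) = -34 + 1*16 = -34 + 16 = -18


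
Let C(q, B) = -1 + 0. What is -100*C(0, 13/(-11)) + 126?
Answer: 226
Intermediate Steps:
C(q, B) = -1
-100*C(0, 13/(-11)) + 126 = -100*(-1) + 126 = 100 + 126 = 226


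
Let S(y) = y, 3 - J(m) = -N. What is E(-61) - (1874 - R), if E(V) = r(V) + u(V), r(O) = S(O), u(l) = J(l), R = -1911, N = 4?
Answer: -3839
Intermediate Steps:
J(m) = 7 (J(m) = 3 - (-1)*4 = 3 - 1*(-4) = 3 + 4 = 7)
u(l) = 7
r(O) = O
E(V) = 7 + V (E(V) = V + 7 = 7 + V)
E(-61) - (1874 - R) = (7 - 61) - (1874 - 1*(-1911)) = -54 - (1874 + 1911) = -54 - 1*3785 = -54 - 3785 = -3839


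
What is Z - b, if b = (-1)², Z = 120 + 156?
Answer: 275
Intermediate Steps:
Z = 276
b = 1
Z - b = 276 - 1*1 = 276 - 1 = 275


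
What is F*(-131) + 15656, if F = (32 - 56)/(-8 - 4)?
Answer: 15394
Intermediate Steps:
F = 2 (F = -24/(-12) = -24*(-1/12) = 2)
F*(-131) + 15656 = 2*(-131) + 15656 = -262 + 15656 = 15394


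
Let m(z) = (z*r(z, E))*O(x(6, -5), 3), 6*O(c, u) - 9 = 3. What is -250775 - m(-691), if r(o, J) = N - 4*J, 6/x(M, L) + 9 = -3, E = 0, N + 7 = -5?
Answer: -267359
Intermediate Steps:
N = -12 (N = -7 - 5 = -12)
x(M, L) = -1/2 (x(M, L) = 6/(-9 - 3) = 6/(-12) = 6*(-1/12) = -1/2)
r(o, J) = -12 - 4*J
O(c, u) = 2 (O(c, u) = 3/2 + (1/6)*3 = 3/2 + 1/2 = 2)
m(z) = -24*z (m(z) = (z*(-12 - 4*0))*2 = (z*(-12 + 0))*2 = (z*(-12))*2 = -12*z*2 = -24*z)
-250775 - m(-691) = -250775 - (-24)*(-691) = -250775 - 1*16584 = -250775 - 16584 = -267359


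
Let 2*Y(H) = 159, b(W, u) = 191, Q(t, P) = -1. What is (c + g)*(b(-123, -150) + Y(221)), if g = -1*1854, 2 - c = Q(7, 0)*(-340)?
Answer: -592936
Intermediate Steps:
Y(H) = 159/2 (Y(H) = (1/2)*159 = 159/2)
c = -338 (c = 2 - (-1)*(-340) = 2 - 1*340 = 2 - 340 = -338)
g = -1854
(c + g)*(b(-123, -150) + Y(221)) = (-338 - 1854)*(191 + 159/2) = -2192*541/2 = -592936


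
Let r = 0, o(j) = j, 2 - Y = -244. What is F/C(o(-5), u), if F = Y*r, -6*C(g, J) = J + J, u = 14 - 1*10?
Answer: 0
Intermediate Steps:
Y = 246 (Y = 2 - 1*(-244) = 2 + 244 = 246)
u = 4 (u = 14 - 10 = 4)
C(g, J) = -J/3 (C(g, J) = -(J + J)/6 = -J/3)
F = 0 (F = 246*0 = 0)
F/C(o(-5), u) = 0/((-1/3*4)) = 0/(-4/3) = 0*(-3/4) = 0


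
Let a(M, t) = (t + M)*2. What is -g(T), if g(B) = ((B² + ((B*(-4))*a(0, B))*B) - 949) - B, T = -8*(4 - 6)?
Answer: 33477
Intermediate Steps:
a(M, t) = 2*M + 2*t (a(M, t) = (M + t)*2 = 2*M + 2*t)
T = 16 (T = -8*(-2) = 16)
g(B) = -949 + B² - B - 8*B³ (g(B) = ((B² + ((B*(-4))*(2*0 + 2*B))*B) - 949) - B = ((B² + ((-4*B)*(0 + 2*B))*B) - 949) - B = ((B² + ((-4*B)*(2*B))*B) - 949) - B = ((B² + (-8*B²)*B) - 949) - B = ((B² - 8*B³) - 949) - B = (-949 + B² - 8*B³) - B = -949 + B² - B - 8*B³)
-g(T) = -(-949 + 16² - 1*16 - 8*16³) = -(-949 + 256 - 16 - 8*4096) = -(-949 + 256 - 16 - 32768) = -1*(-33477) = 33477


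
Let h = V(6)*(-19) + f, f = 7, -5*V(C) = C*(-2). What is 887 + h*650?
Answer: -24203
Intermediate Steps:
V(C) = 2*C/5 (V(C) = -C*(-2)/5 = -(-2)*C/5 = 2*C/5)
h = -193/5 (h = ((2/5)*6)*(-19) + 7 = (12/5)*(-19) + 7 = -228/5 + 7 = -193/5 ≈ -38.600)
887 + h*650 = 887 - 193/5*650 = 887 - 25090 = -24203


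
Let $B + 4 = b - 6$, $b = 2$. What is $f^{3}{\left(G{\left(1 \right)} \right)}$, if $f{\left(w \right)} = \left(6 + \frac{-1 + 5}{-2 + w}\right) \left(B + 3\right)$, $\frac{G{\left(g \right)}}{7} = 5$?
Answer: $- \frac{1030301000}{35937} \approx -28670.0$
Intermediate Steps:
$G{\left(g \right)} = 35$ ($G{\left(g \right)} = 7 \cdot 5 = 35$)
$B = -8$ ($B = -4 + \left(2 - 6\right) = -4 - 4 = -8$)
$f{\left(w \right)} = -30 - \frac{20}{-2 + w}$ ($f{\left(w \right)} = \left(6 + \frac{-1 + 5}{-2 + w}\right) \left(-8 + 3\right) = \left(6 + \frac{4}{-2 + w}\right) \left(-5\right) = -30 - \frac{20}{-2 + w}$)
$f^{3}{\left(G{\left(1 \right)} \right)} = \left(\frac{10 \left(4 - 105\right)}{-2 + 35}\right)^{3} = \left(\frac{10 \left(4 - 105\right)}{33}\right)^{3} = \left(10 \cdot \frac{1}{33} \left(-101\right)\right)^{3} = \left(- \frac{1010}{33}\right)^{3} = - \frac{1030301000}{35937}$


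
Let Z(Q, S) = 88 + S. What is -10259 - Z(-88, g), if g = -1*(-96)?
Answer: -10443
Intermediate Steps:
g = 96
-10259 - Z(-88, g) = -10259 - (88 + 96) = -10259 - 1*184 = -10259 - 184 = -10443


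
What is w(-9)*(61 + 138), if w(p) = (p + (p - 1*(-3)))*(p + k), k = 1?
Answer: 23880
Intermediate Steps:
w(p) = (1 + p)*(3 + 2*p) (w(p) = (p + (p - 1*(-3)))*(p + 1) = (p + (p + 3))*(1 + p) = (p + (3 + p))*(1 + p) = (3 + 2*p)*(1 + p) = (1 + p)*(3 + 2*p))
w(-9)*(61 + 138) = (3 + 2*(-9)² + 5*(-9))*(61 + 138) = (3 + 2*81 - 45)*199 = (3 + 162 - 45)*199 = 120*199 = 23880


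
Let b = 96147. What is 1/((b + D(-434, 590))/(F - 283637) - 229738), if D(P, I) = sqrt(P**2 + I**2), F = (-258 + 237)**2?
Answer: -18425008950828820/4232930961763439115569 + 566392*sqrt(134114)/4232930961763439115569 ≈ -4.3528e-6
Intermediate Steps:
F = 441 (F = (-21)**2 = 441)
D(P, I) = sqrt(I**2 + P**2)
1/((b + D(-434, 590))/(F - 283637) - 229738) = 1/((96147 + sqrt(590**2 + (-434)**2))/(441 - 283637) - 229738) = 1/((96147 + sqrt(348100 + 188356))/(-283196) - 229738) = 1/((96147 + sqrt(536456))*(-1/283196) - 229738) = 1/((96147 + 2*sqrt(134114))*(-1/283196) - 229738) = 1/((-96147/283196 - sqrt(134114)/141598) - 229738) = 1/(-65060978795/283196 - sqrt(134114)/141598)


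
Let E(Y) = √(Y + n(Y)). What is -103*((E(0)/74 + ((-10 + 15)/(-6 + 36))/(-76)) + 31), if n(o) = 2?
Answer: -1455905/456 - 103*√2/74 ≈ -3194.7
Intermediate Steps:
E(Y) = √(2 + Y) (E(Y) = √(Y + 2) = √(2 + Y))
-103*((E(0)/74 + ((-10 + 15)/(-6 + 36))/(-76)) + 31) = -103*((√(2 + 0)/74 + ((-10 + 15)/(-6 + 36))/(-76)) + 31) = -103*((√2*(1/74) + (5/30)*(-1/76)) + 31) = -103*((√2/74 + (5*(1/30))*(-1/76)) + 31) = -103*((√2/74 + (⅙)*(-1/76)) + 31) = -103*((√2/74 - 1/456) + 31) = -103*((-1/456 + √2/74) + 31) = -103*(14135/456 + √2/74) = -1455905/456 - 103*√2/74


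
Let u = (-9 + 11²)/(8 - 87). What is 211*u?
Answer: -23632/79 ≈ -299.14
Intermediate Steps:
u = -112/79 (u = (-9 + 121)/(-79) = 112*(-1/79) = -112/79 ≈ -1.4177)
211*u = 211*(-112/79) = -23632/79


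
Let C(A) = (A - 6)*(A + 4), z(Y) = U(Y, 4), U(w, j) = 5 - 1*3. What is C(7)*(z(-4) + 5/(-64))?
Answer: 1353/64 ≈ 21.141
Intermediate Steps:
U(w, j) = 2 (U(w, j) = 5 - 3 = 2)
z(Y) = 2
C(A) = (-6 + A)*(4 + A)
C(7)*(z(-4) + 5/(-64)) = (-24 + 7² - 2*7)*(2 + 5/(-64)) = (-24 + 49 - 14)*(2 + 5*(-1/64)) = 11*(2 - 5/64) = 11*(123/64) = 1353/64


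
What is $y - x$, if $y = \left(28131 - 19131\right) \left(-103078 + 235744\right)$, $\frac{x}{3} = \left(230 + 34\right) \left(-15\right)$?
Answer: $1194005880$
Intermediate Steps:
$x = -11880$ ($x = 3 \left(230 + 34\right) \left(-15\right) = 3 \cdot 264 \left(-15\right) = 3 \left(-3960\right) = -11880$)
$y = 1193994000$ ($y = \left(28131 - 19131\right) 132666 = 9000 \cdot 132666 = 1193994000$)
$y - x = 1193994000 - -11880 = 1193994000 + 11880 = 1194005880$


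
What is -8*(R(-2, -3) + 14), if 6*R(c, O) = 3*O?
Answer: -100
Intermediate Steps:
R(c, O) = O/2 (R(c, O) = (3*O)/6 = O/2)
-8*(R(-2, -3) + 14) = -8*((1/2)*(-3) + 14) = -8*(-3/2 + 14) = -8*25/2 = -100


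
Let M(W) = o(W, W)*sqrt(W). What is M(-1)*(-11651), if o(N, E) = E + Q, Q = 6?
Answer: -58255*I ≈ -58255.0*I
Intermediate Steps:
o(N, E) = 6 + E (o(N, E) = E + 6 = 6 + E)
M(W) = sqrt(W)*(6 + W) (M(W) = (6 + W)*sqrt(W) = sqrt(W)*(6 + W))
M(-1)*(-11651) = (sqrt(-1)*(6 - 1))*(-11651) = (I*5)*(-11651) = (5*I)*(-11651) = -58255*I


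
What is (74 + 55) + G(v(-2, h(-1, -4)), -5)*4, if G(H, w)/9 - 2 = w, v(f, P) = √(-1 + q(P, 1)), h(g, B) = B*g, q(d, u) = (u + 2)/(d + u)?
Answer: 21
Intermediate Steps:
q(d, u) = (2 + u)/(d + u)
v(f, P) = √(-1 + 3/(1 + P)) (v(f, P) = √(-1 + (2 + 1)/(P + 1)) = √(-1 + 3/(1 + P)))
G(H, w) = 18 + 9*w
(74 + 55) + G(v(-2, h(-1, -4)), -5)*4 = (74 + 55) + (18 + 9*(-5))*4 = 129 + (18 - 45)*4 = 129 - 27*4 = 129 - 108 = 21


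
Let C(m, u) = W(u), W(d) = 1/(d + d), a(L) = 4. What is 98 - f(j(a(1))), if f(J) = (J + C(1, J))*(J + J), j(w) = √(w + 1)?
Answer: 87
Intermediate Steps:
W(d) = 1/(2*d)
C(m, u) = 1/(2*u)
j(w) = √(1 + w)
f(J) = 2*J*(J + 1/(2*J)) (f(J) = (J + 1/(2*J))*(J + J) = (J + 1/(2*J))*(2*J) = 2*J*(J + 1/(2*J)))
98 - f(j(a(1))) = 98 - (1 + 2*(√(1 + 4))²) = 98 - (1 + 2*(√5)²) = 98 - (1 + 2*5) = 98 - (1 + 10) = 98 - 1*11 = 98 - 11 = 87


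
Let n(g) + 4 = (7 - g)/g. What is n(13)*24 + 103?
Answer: -53/13 ≈ -4.0769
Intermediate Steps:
n(g) = -4 + (7 - g)/g
n(13)*24 + 103 = (-5 + 7/13)*24 + 103 = -58/13*24 + 103 = -1392/13 + 103 = -53/13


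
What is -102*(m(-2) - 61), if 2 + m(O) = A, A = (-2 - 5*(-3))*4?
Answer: 1122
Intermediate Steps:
A = 52 (A = (-2 + 15)*4 = 13*4 = 52)
m(O) = 50 (m(O) = -2 + 52 = 50)
-102*(m(-2) - 61) = -102*(50 - 61) = -102*(-11) = 1122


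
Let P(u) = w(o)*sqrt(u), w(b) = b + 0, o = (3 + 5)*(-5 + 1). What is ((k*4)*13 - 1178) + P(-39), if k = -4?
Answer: -1386 - 32*I*sqrt(39) ≈ -1386.0 - 199.84*I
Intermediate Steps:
o = -32 (o = 8*(-4) = -32)
w(b) = b
P(u) = -32*sqrt(u)
((k*4)*13 - 1178) + P(-39) = (-4*4*13 - 1178) - 32*I*sqrt(39) = (-16*13 - 1178) - 32*I*sqrt(39) = (-208 - 1178) - 32*I*sqrt(39) = -1386 - 32*I*sqrt(39)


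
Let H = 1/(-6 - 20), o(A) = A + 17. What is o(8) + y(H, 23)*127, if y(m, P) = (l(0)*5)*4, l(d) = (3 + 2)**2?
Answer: 63525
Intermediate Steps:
o(A) = 17 + A
l(d) = 25 (l(d) = 5**2 = 25)
H = -1/26 (H = 1/(-26) = -1/26 ≈ -0.038462)
y(m, P) = 500 (y(m, P) = (25*5)*4 = 125*4 = 500)
o(8) + y(H, 23)*127 = (17 + 8) + 500*127 = 25 + 63500 = 63525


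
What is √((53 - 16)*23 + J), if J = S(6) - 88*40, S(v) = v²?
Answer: I*√2633 ≈ 51.313*I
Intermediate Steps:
J = -3484 (J = 6² - 88*40 = 36 - 3520 = -3484)
√((53 - 16)*23 + J) = √((53 - 16)*23 - 3484) = √(37*23 - 3484) = √(851 - 3484) = √(-2633) = I*√2633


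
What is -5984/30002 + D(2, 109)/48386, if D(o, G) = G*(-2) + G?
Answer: -146406021/725838386 ≈ -0.20171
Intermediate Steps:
D(o, G) = -G (D(o, G) = -2*G + G = -G)
-5984/30002 + D(2, 109)/48386 = -5984/30002 - 1*109/48386 = -5984*1/30002 - 109*1/48386 = -2992/15001 - 109/48386 = -146406021/725838386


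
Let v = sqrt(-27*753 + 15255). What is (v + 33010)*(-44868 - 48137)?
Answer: -3070095050 - 558030*I*sqrt(141) ≈ -3.0701e+9 - 6.6262e+6*I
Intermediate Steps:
v = 6*I*sqrt(141) (v = sqrt(-20331 + 15255) = sqrt(-5076) = 6*I*sqrt(141) ≈ 71.246*I)
(v + 33010)*(-44868 - 48137) = (6*I*sqrt(141) + 33010)*(-44868 - 48137) = (33010 + 6*I*sqrt(141))*(-93005) = -3070095050 - 558030*I*sqrt(141)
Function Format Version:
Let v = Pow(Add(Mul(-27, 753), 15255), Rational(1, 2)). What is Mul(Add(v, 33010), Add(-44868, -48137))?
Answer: Add(-3070095050, Mul(-558030, I, Pow(141, Rational(1, 2)))) ≈ Add(-3.0701e+9, Mul(-6.6262e+6, I))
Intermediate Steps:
v = Mul(6, I, Pow(141, Rational(1, 2))) (v = Pow(Add(-20331, 15255), Rational(1, 2)) = Pow(-5076, Rational(1, 2)) = Mul(6, I, Pow(141, Rational(1, 2))) ≈ Mul(71.246, I))
Mul(Add(v, 33010), Add(-44868, -48137)) = Mul(Add(Mul(6, I, Pow(141, Rational(1, 2))), 33010), Add(-44868, -48137)) = Mul(Add(33010, Mul(6, I, Pow(141, Rational(1, 2)))), -93005) = Add(-3070095050, Mul(-558030, I, Pow(141, Rational(1, 2))))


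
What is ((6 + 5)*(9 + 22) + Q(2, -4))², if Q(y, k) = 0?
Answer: 116281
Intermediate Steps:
((6 + 5)*(9 + 22) + Q(2, -4))² = ((6 + 5)*(9 + 22) + 0)² = (11*31 + 0)² = (341 + 0)² = 341² = 116281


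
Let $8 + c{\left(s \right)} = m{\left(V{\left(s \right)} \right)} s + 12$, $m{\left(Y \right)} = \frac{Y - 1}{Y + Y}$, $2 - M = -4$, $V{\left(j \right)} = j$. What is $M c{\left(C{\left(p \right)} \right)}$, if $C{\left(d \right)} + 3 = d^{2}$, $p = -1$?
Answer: $15$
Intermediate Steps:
$C{\left(d \right)} = -3 + d^{2}$
$M = 6$ ($M = 2 - -4 = 2 + 4 = 6$)
$m{\left(Y \right)} = \frac{-1 + Y}{2 Y}$
$c{\left(s \right)} = \frac{7}{2} + \frac{s}{2}$ ($c{\left(s \right)} = -8 + \left(\frac{-1 + s}{2 s} s + 12\right) = -8 + \left(\left(- \frac{1}{2} + \frac{s}{2}\right) + 12\right) = -8 + \left(\frac{23}{2} + \frac{s}{2}\right) = \frac{7}{2} + \frac{s}{2}$)
$M c{\left(C{\left(p \right)} \right)} = 6 \left(\frac{7}{2} + \frac{-3 + \left(-1\right)^{2}}{2}\right) = 6 \left(\frac{7}{2} + \frac{-3 + 1}{2}\right) = 6 \left(\frac{7}{2} + \frac{1}{2} \left(-2\right)\right) = 6 \left(\frac{7}{2} - 1\right) = 6 \cdot \frac{5}{2} = 15$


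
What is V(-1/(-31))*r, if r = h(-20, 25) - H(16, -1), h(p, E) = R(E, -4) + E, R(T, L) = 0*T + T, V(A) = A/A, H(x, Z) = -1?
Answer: 51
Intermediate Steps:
V(A) = 1
R(T, L) = T (R(T, L) = 0 + T = T)
h(p, E) = 2*E (h(p, E) = E + E = 2*E)
r = 51 (r = 2*25 - 1*(-1) = 50 + 1 = 51)
V(-1/(-31))*r = 1*51 = 51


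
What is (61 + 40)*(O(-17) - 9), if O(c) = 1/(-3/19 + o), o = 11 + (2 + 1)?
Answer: -237148/263 ≈ -901.70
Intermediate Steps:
o = 14 (o = 11 + 3 = 14)
O(c) = 19/263 (O(c) = 1/(-3/19 + 14) = 1/(263/19) = 19/263)
(61 + 40)*(O(-17) - 9) = (61 + 40)*(19/263 - 9) = 101*(-2348/263) = -237148/263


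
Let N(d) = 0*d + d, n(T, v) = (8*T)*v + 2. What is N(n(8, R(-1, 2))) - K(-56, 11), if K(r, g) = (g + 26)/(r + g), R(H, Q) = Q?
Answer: 5887/45 ≈ 130.82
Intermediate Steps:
n(T, v) = 2 + 8*T*v (n(T, v) = 8*T*v + 2 = 2 + 8*T*v)
N(d) = d (N(d) = 0 + d = d)
K(r, g) = (26 + g)/(g + r)
N(n(8, R(-1, 2))) - K(-56, 11) = (2 + 8*8*2) - (26 + 11)/(11 - 56) = (2 + 128) - 37/(-45) = 130 - (-1)*37/45 = 130 - 1*(-37/45) = 130 + 37/45 = 5887/45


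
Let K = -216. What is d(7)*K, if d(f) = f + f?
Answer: -3024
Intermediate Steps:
d(f) = 2*f
d(7)*K = (2*7)*(-216) = 14*(-216) = -3024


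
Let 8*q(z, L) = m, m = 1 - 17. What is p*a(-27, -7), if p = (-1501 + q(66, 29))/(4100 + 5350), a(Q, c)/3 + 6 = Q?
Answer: 5511/350 ≈ 15.746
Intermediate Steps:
m = -16
a(Q, c) = -18 + 3*Q
q(z, L) = -2 (q(z, L) = (⅛)*(-16) = -2)
p = -167/1050 (p = (-1501 - 2)/(4100 + 5350) = -1503/9450 = -1503*1/9450 = -167/1050 ≈ -0.15905)
p*a(-27, -7) = -167*(-18 + 3*(-27))/1050 = -167*(-18 - 81)/1050 = -167/1050*(-99) = 5511/350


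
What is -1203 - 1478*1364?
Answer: -2017195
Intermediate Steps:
-1203 - 1478*1364 = -1203 - 2015992 = -2017195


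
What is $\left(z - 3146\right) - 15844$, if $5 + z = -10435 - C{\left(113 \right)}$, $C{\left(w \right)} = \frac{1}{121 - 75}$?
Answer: $- \frac{1353781}{46} \approx -29430.0$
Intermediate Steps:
$C{\left(w \right)} = \frac{1}{46}$
$z = - \frac{480241}{46}$ ($z = -5 - \frac{480011}{46} = - \frac{480241}{46} \approx -10440.0$)
$\left(z - 3146\right) - 15844 = \left(- \frac{480241}{46} - 3146\right) - 15844 = - \frac{624957}{46} - 15844 = - \frac{1353781}{46}$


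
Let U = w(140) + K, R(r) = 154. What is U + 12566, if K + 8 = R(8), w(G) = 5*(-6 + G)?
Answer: 13382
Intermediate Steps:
w(G) = -30 + 5*G
K = 146 (K = -8 + 154 = 146)
U = 816 (U = (-30 + 5*140) + 146 = (-30 + 700) + 146 = 670 + 146 = 816)
U + 12566 = 816 + 12566 = 13382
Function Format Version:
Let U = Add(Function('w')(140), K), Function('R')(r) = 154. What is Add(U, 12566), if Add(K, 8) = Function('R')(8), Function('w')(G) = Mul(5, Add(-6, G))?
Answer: 13382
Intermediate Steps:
Function('w')(G) = Add(-30, Mul(5, G))
K = 146 (K = Add(-8, 154) = 146)
U = 816 (U = Add(Add(-30, Mul(5, 140)), 146) = Add(Add(-30, 700), 146) = Add(670, 146) = 816)
Add(U, 12566) = Add(816, 12566) = 13382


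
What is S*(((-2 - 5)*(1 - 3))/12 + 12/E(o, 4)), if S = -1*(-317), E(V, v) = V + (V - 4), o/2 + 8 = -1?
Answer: 4121/15 ≈ 274.73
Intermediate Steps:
o = -18 (o = -16 + 2*(-1) = -16 - 2 = -18)
E(V, v) = -4 + 2*V (E(V, v) = V + (-4 + V) = -4 + 2*V)
S = 317
S*(((-2 - 5)*(1 - 3))/12 + 12/E(o, 4)) = 317*(((-2 - 5)*(1 - 3))/12 + 12/(-4 + 2*(-18))) = 317*(-7*(-2)*(1/12) + 12/(-4 - 36)) = 317*(14*(1/12) + 12/(-40)) = 317*(7/6 + 12*(-1/40)) = 317*(7/6 - 3/10) = 317*(13/15) = 4121/15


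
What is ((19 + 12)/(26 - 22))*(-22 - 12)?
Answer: -527/2 ≈ -263.50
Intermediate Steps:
((19 + 12)/(26 - 22))*(-22 - 12) = (31/4)*(-34) = -527/2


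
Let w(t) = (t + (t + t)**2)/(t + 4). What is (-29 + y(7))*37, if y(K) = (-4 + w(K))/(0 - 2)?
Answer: -29489/22 ≈ -1340.4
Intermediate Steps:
w(t) = (t + 4*t**2)/(4 + t) (w(t) = (t + (2*t)**2)/(4 + t) = (t + 4*t**2)/(4 + t))
y(K) = 2 - K*(1 + 4*K)/(2*(4 + K)) (y(K) = (-4 + K*(1 + 4*K)/(4 + K))/(0 - 2) = (-4 + K*(1 + 4*K)/(4 + K))/(-2) = (-4 + K*(1 + 4*K)/(4 + K))*(-1/2) = 2 - K*(1 + 4*K)/(2*(4 + K)))
(-29 + y(7))*37 = (-29 + (16 - 4*7**2 + 3*7)/(2*(4 + 7)))*37 = (-29 + (1/2)*(16 - 4*49 + 21)/11)*37 = (-29 + (1/2)*(1/11)*(16 - 196 + 21))*37 = (-29 + (1/2)*(1/11)*(-159))*37 = (-29 - 159/22)*37 = -797/22*37 = -29489/22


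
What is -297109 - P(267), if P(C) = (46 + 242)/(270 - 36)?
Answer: -3862433/13 ≈ -2.9711e+5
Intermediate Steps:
P(C) = 16/13 (P(C) = 288/234 = 288*(1/234) = 16/13)
-297109 - P(267) = -297109 - 1*16/13 = -297109 - 16/13 = -3862433/13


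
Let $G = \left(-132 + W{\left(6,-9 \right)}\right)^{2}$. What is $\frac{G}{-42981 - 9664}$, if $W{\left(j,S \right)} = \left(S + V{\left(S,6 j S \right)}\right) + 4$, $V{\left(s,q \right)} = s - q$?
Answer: $- \frac{31684}{52645} \approx -0.60184$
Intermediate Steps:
$W{\left(j,S \right)} = 4 + 2 S - 6 S j$ ($W{\left(j,S \right)} = \left(S - \left(- S + 6 j S\right)\right) + 4 = \left(S + \left(S - 6 S j\right)\right) + 4 = \left(S - \left(- S + 6 S j\right)\right) + 4 = \left(2 S - 6 S j\right) + 4 = 4 + 2 S - 6 S j$)
$G = 31684$ ($G = \left(-132 + \left(4 + 2 \left(-9\right) - \left(-54\right) 6\right)\right)^{2} = \left(-132 + \left(4 - 18 + 324\right)\right)^{2} = \left(-132 + 310\right)^{2} = 178^{2} = 31684$)
$\frac{G}{-42981 - 9664} = \frac{31684}{-42981 - 9664} = \frac{31684}{-52645} = 31684 \left(- \frac{1}{52645}\right) = - \frac{31684}{52645}$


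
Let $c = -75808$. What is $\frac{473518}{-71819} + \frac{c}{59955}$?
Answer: $- \frac{33834226442}{4305908145} \approx -7.8576$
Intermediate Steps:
$\frac{473518}{-71819} + \frac{c}{59955} = \frac{473518}{-71819} - \frac{75808}{59955} = 473518 \left(- \frac{1}{71819}\right) - \frac{75808}{59955} = - \frac{473518}{71819} - \frac{75808}{59955} = - \frac{33834226442}{4305908145}$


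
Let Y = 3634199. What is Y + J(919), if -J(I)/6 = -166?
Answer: 3635195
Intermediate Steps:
J(I) = 996 (J(I) = -6*(-166) = 996)
Y + J(919) = 3634199 + 996 = 3635195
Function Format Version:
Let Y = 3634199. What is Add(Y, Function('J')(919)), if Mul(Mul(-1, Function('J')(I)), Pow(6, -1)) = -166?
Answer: 3635195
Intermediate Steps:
Function('J')(I) = 996 (Function('J')(I) = Mul(-6, -166) = 996)
Add(Y, Function('J')(919)) = Add(3634199, 996) = 3635195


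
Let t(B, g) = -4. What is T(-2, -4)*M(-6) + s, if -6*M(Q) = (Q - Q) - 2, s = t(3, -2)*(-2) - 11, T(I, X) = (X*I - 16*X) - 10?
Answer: 53/3 ≈ 17.667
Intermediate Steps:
T(I, X) = -10 - 16*X + I*X (T(I, X) = (I*X - 16*X) - 10 = (-16*X + I*X) - 10 = -10 - 16*X + I*X)
s = -3 (s = -4*(-2) - 11 = 8 - 11 = -3)
M(Q) = 1/3 (M(Q) = -((Q - Q) - 2)/6 = -(0 - 2)/6 = -1/6*(-2) = 1/3)
T(-2, -4)*M(-6) + s = (-10 - 16*(-4) - 2*(-4))*(1/3) - 3 = (-10 + 64 + 8)*(1/3) - 3 = 62*(1/3) - 3 = 62/3 - 3 = 53/3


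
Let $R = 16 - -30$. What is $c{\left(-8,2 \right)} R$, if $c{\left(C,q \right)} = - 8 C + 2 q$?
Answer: $3128$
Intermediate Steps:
$R = 46$ ($R = 16 + 30 = 46$)
$c{\left(-8,2 \right)} R = \left(\left(-8\right) \left(-8\right) + 2 \cdot 2\right) 46 = \left(64 + 4\right) 46 = 68 \cdot 46 = 3128$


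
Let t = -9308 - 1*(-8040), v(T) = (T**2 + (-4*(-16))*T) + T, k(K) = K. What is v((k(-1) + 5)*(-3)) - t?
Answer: 632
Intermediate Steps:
v(T) = T**2 + 65*T (v(T) = (T**2 + 64*T) + T = T**2 + 65*T)
t = -1268 (t = -9308 + 8040 = -1268)
v((k(-1) + 5)*(-3)) - t = ((-1 + 5)*(-3))*(65 + (-1 + 5)*(-3)) - 1*(-1268) = (4*(-3))*(65 + 4*(-3)) + 1268 = -12*(65 - 12) + 1268 = -12*53 + 1268 = -636 + 1268 = 632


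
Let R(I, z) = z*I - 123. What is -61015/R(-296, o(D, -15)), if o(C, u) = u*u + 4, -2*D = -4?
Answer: 61015/67907 ≈ 0.89851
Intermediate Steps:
D = 2 (D = -1/2*(-4) = 2)
o(C, u) = 4 + u**2 (o(C, u) = u**2 + 4 = 4 + u**2)
R(I, z) = -123 + I*z (R(I, z) = I*z - 123 = -123 + I*z)
-61015/R(-296, o(D, -15)) = -61015/(-123 - 296*(4 + (-15)**2)) = -61015/(-123 - 296*(4 + 225)) = -61015/(-123 - 296*229) = -61015/(-123 - 67784) = -61015/(-67907) = -61015*(-1/67907) = 61015/67907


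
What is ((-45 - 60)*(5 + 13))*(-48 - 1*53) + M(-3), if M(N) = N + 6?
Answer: 190893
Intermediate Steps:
M(N) = 6 + N
((-45 - 60)*(5 + 13))*(-48 - 1*53) + M(-3) = ((-45 - 60)*(5 + 13))*(-48 - 1*53) + (6 - 3) = (-105*18)*(-48 - 53) + 3 = -1890*(-101) + 3 = 190890 + 3 = 190893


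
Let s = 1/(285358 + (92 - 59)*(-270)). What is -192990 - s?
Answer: -53351699521/276448 ≈ -1.9299e+5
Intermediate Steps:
s = 1/276448 (s = 1/(285358 + 33*(-270)) = 1/(285358 - 8910) = 1/276448 ≈ 3.6173e-6)
-192990 - s = -192990 - 1*1/276448 = -192990 - 1/276448 = -53351699521/276448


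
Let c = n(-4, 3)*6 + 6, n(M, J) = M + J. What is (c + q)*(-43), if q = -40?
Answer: 1720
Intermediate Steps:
n(M, J) = J + M
c = 0 (c = (3 - 4)*6 + 6 = -1*6 + 6 = -6 + 6 = 0)
(c + q)*(-43) = (0 - 40)*(-43) = -40*(-43) = 1720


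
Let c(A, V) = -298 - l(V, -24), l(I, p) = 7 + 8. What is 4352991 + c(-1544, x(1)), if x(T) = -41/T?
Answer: 4352678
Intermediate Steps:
l(I, p) = 15
c(A, V) = -313 (c(A, V) = -298 - 1*15 = -298 - 15 = -313)
4352991 + c(-1544, x(1)) = 4352991 - 313 = 4352678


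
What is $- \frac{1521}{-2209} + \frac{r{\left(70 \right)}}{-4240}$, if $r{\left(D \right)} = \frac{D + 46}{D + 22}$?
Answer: $\frac{148263859}{215421680} \approx 0.68825$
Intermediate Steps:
$r{\left(D \right)} = \frac{46 + D}{22 + D}$
$- \frac{1521}{-2209} + \frac{r{\left(70 \right)}}{-4240} = - \frac{1521}{-2209} + \frac{\frac{1}{22 + 70} \left(46 + 70\right)}{-4240} = \left(-1521\right) \left(- \frac{1}{2209}\right) + \frac{1}{92} \cdot 116 \left(- \frac{1}{4240}\right) = \frac{1521}{2209} + \frac{1}{92} \cdot 116 \left(- \frac{1}{4240}\right) = \frac{1521}{2209} + \frac{29}{23} \left(- \frac{1}{4240}\right) = \frac{1521}{2209} - \frac{29}{97520} = \frac{148263859}{215421680}$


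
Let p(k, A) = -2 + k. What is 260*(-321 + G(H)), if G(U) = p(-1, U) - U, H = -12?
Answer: -81120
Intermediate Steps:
G(U) = -3 - U (G(U) = (-2 - 1) - U = -3 - U)
260*(-321 + G(H)) = 260*(-321 + (-3 - 1*(-12))) = 260*(-321 + (-3 + 12)) = 260*(-321 + 9) = 260*(-312) = -81120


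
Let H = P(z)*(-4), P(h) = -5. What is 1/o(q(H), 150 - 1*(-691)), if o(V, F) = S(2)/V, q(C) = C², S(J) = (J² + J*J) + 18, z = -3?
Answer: 200/13 ≈ 15.385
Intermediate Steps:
H = 20 (H = -5*(-4) = 20)
S(J) = 18 + 2*J² (S(J) = (J² + J²) + 18 = 2*J² + 18 = 18 + 2*J²)
o(V, F) = 26/V (o(V, F) = (18 + 2*2²)/V = (18 + 2*4)/V = (18 + 8)/V = 26/V)
1/o(q(H), 150 - 1*(-691)) = 1/(26/(20²)) = 1/(26/400) = 1/(26*(1/400)) = 1/(13/200) = 200/13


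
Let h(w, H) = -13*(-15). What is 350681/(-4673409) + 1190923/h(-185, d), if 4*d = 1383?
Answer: 142707740608/23367045 ≈ 6107.2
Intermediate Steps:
d = 1383/4 (d = (¼)*1383 = 1383/4 ≈ 345.75)
h(w, H) = 195
350681/(-4673409) + 1190923/h(-185, d) = 350681/(-4673409) + 1190923/195 = 350681*(-1/4673409) + 1190923*(1/195) = -350681/4673409 + 1190923/195 = 142707740608/23367045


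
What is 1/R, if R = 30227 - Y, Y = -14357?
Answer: 1/44584 ≈ 2.2430e-5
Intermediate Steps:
R = 44584 (R = 30227 - 1*(-14357) = 30227 + 14357 = 44584)
1/R = 1/44584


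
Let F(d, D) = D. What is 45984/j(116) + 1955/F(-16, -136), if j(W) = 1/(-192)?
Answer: -70631539/8 ≈ -8.8289e+6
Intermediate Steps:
j(W) = -1/192
45984/j(116) + 1955/F(-16, -136) = 45984/(-1/192) + 1955/(-136) = 45984*(-192) + 1955*(-1/136) = -8828928 - 115/8 = -70631539/8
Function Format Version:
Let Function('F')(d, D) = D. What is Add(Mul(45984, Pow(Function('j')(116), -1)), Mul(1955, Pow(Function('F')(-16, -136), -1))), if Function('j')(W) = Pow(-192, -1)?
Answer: Rational(-70631539, 8) ≈ -8.8289e+6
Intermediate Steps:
Function('j')(W) = Rational(-1, 192)
Add(Mul(45984, Pow(Function('j')(116), -1)), Mul(1955, Pow(Function('F')(-16, -136), -1))) = Add(Mul(45984, Pow(Rational(-1, 192), -1)), Mul(1955, Pow(-136, -1))) = Add(Mul(45984, -192), Mul(1955, Rational(-1, 136))) = Add(-8828928, Rational(-115, 8)) = Rational(-70631539, 8)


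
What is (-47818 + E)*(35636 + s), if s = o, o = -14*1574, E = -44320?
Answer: -1253076800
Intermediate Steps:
o = -22036
s = -22036
(-47818 + E)*(35636 + s) = (-47818 - 44320)*(35636 - 22036) = -92138*13600 = -1253076800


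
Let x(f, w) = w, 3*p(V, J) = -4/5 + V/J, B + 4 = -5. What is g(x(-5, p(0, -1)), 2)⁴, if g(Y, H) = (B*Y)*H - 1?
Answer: 130321/625 ≈ 208.51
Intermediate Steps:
B = -9 (B = -4 - 5 = -9)
p(V, J) = -4/15 + V/(3*J) (p(V, J) = (-4/5 + V/J)/3 = (-4*⅕ + V/J)/3 = (-⅘ + V/J)/3 = -4/15 + V/(3*J))
g(Y, H) = -1 - 9*H*Y (g(Y, H) = (-9*Y)*H - 1 = -9*H*Y - 1 = -1 - 9*H*Y)
g(x(-5, p(0, -1)), 2)⁴ = (-1 - 9*2*(-4/15 + (⅓)*0/(-1)))⁴ = (-1 - 9*2*(-4/15 + (⅓)*0*(-1)))⁴ = (-1 - 9*2*(-4/15 + 0))⁴ = (-1 - 9*2*(-4/15))⁴ = (-1 + 24/5)⁴ = (19/5)⁴ = 130321/625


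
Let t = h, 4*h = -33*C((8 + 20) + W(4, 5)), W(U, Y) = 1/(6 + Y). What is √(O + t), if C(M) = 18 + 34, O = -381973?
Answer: I*√382402 ≈ 618.39*I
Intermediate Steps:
C(M) = 52
h = -429 (h = (-33*52)/4 = (¼)*(-1716) = -429)
t = -429
√(O + t) = √(-381973 - 429) = √(-382402) = I*√382402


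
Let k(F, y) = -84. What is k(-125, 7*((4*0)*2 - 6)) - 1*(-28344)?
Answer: 28260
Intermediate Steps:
k(-125, 7*((4*0)*2 - 6)) - 1*(-28344) = -84 - 1*(-28344) = -84 + 28344 = 28260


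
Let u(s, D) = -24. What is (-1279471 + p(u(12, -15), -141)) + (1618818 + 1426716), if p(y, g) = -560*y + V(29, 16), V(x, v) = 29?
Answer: 1779532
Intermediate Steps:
p(y, g) = 29 - 560*y (p(y, g) = -560*y + 29 = 29 - 560*y)
(-1279471 + p(u(12, -15), -141)) + (1618818 + 1426716) = (-1279471 + (29 - 560*(-24))) + (1618818 + 1426716) = (-1279471 + (29 + 13440)) + 3045534 = (-1279471 + 13469) + 3045534 = -1266002 + 3045534 = 1779532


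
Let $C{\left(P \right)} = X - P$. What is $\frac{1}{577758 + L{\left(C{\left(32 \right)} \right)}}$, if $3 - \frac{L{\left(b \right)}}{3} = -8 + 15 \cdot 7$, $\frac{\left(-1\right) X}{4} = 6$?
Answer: $\frac{1}{577476} \approx 1.7317 \cdot 10^{-6}$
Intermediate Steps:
$X = -24$ ($X = \left(-4\right) 6 = -24$)
$C{\left(P \right)} = -24 - P$
$L{\left(b \right)} = -282$ ($L{\left(b \right)} = 9 - 3 \left(-8 + 15 \cdot 7\right) = 9 - 3 \left(-8 + 105\right) = 9 - 291 = -282$)
$\frac{1}{577758 + L{\left(C{\left(32 \right)} \right)}} = \frac{1}{577758 - 282} = \frac{1}{577476}$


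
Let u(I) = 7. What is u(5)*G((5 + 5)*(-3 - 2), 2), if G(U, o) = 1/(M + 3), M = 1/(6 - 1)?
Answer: 35/16 ≈ 2.1875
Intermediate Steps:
M = 1/5 ≈ 0.20000
G(U, o) = 5/16 (G(U, o) = 1/(1/5 + 3) = 1/(16/5) = 5/16)
u(5)*G((5 + 5)*(-3 - 2), 2) = 7*(5/16) = 35/16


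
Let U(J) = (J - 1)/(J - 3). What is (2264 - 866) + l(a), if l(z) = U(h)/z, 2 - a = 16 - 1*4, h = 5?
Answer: 6989/5 ≈ 1397.8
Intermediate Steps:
U(J) = (-1 + J)/(-3 + J)
a = -10 (a = 2 - (16 - 1*4) = 2 - (16 - 4) = 2 - 1*12 = 2 - 12 = -10)
l(z) = 2/z (l(z) = ((-1 + 5)/(-3 + 5))/z = (4/2)/z = ((½)*4)/z = 2/z)
(2264 - 866) + l(a) = (2264 - 866) + 2/(-10) = 1398 + 2*(-⅒) = 1398 - ⅕ = 6989/5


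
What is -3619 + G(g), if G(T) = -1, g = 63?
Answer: -3620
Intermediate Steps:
-3619 + G(g) = -3619 - 1 = -3620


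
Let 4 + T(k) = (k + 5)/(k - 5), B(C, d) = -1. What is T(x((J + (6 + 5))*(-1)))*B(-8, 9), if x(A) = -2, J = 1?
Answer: 31/7 ≈ 4.4286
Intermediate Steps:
T(k) = -4 + (5 + k)/(-5 + k) (T(k) = -4 + (k + 5)/(k - 5) = -4 + (5 + k)/(-5 + k))
T(x((J + (6 + 5))*(-1)))*B(-8, 9) = ((25 - 3*(-2))/(-5 - 2))*(-1) = ((25 + 6)/(-7))*(-1) = -⅐*31*(-1) = -31/7*(-1) = 31/7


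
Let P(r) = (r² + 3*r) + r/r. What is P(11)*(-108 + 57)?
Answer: -7905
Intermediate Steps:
P(r) = 1 + r² + 3*r (P(r) = (r² + 3*r) + 1 = 1 + r² + 3*r)
P(11)*(-108 + 57) = (1 + 11² + 3*11)*(-108 + 57) = (1 + 121 + 33)*(-51) = 155*(-51) = -7905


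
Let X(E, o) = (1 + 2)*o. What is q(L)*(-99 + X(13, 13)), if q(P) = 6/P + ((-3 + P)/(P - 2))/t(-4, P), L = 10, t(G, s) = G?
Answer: -183/8 ≈ -22.875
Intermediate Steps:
X(E, o) = 3*o
q(P) = 6/P - (-3 + P)/(4*(-2 + P)) (q(P) = 6/P + ((-3 + P)/(P - 2))/(-4) = 6/P + ((-3 + P)/(-2 + P))*(-¼) = 6/P - (-3 + P)/(4*(-2 + P)))
q(L)*(-99 + X(13, 13)) = ((¼)*(-48 - 1*10² + 27*10)/(10*(-2 + 10)))*(-99 + 3*13) = ((¼)*(⅒)*(-48 - 1*100 + 270)/8)*(-99 + 39) = ((¼)*(⅒)*(⅛)*(-48 - 100 + 270))*(-60) = ((¼)*(⅒)*(⅛)*122)*(-60) = (61/160)*(-60) = -183/8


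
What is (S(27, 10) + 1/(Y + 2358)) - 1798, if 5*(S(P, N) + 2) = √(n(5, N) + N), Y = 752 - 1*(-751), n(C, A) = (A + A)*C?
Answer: -6949799/3861 + √110/5 ≈ -1797.9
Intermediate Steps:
n(C, A) = 2*A*C (n(C, A) = (2*A)*C = 2*A*C)
Y = 1503 (Y = 752 + 751 = 1503)
S(P, N) = -2 + √11*√N/5 (S(P, N) = -2 + √(2*N*5 + N)/5 = -2 + √(10*N + N)/5 = -2 + √(11*N)/5 = -2 + (√11*√N)/5 = -2 + √11*√N/5)
(S(27, 10) + 1/(Y + 2358)) - 1798 = ((-2 + √11*√10/5) + 1/(1503 + 2358)) - 1798 = ((-2 + √110/5) + 1/3861) - 1798 = (-7721/3861 + √110/5) - 1798 = -6949799/3861 + √110/5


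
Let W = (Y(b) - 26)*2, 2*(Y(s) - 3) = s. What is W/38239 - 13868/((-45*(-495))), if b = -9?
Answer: -531523577/851773725 ≈ -0.62402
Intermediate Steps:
Y(s) = 3 + s/2
W = -55 (W = ((3 + (1/2)*(-9)) - 26)*2 = ((3 - 9/2) - 26)*2 = (-3/2 - 26)*2 = -55/2*2 = -55)
W/38239 - 13868/((-45*(-495))) = -55/38239 - 13868/((-45*(-495))) = -55*1/38239 - 13868/22275 = -55/38239 - 13868*1/22275 = -55/38239 - 13868/22275 = -531523577/851773725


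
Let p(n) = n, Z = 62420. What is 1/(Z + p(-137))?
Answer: 1/62283 ≈ 1.6056e-5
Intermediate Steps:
1/(Z + p(-137)) = 1/(62420 - 137) = 1/62283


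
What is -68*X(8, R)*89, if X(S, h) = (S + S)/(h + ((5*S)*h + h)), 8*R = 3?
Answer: -387328/63 ≈ -6148.1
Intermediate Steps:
R = 3/8 (R = (⅛)*3 = 3/8 ≈ 0.37500)
X(S, h) = 2*S/(2*h + 5*S*h) (X(S, h) = (2*S)/(h + (5*S*h + h)) = (2*S)/(h + (h + 5*S*h)) = (2*S)/(2*h + 5*S*h) = 2*S/(2*h + 5*S*h))
-68*X(8, R)*89 = -136*8/(3/8*(2 + 5*8))*89 = -136*8*8/(3*(2 + 40))*89 = -136*8*8/(3*42)*89 = -68*64/63*89 = -4352/63*89 = -387328/63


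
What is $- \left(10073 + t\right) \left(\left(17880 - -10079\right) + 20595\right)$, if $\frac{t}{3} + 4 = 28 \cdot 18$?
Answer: $-561915442$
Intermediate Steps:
$t = 1500$ ($t = -12 + 3 \cdot 28 \cdot 18 = -12 + 3 \cdot 504 = -12 + 1512 = 1500$)
$- \left(10073 + t\right) \left(\left(17880 - -10079\right) + 20595\right) = - \left(10073 + 1500\right) \left(\left(17880 - -10079\right) + 20595\right) = - 11573 \left(\left(17880 + 10079\right) + 20595\right) = - 11573 \left(27959 + 20595\right) = - 11573 \cdot 48554 = \left(-1\right) 561915442 = -561915442$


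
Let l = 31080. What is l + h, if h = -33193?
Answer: -2113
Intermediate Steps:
l + h = 31080 - 33193 = -2113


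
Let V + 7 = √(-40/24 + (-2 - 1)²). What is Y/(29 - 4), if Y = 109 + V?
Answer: 102/25 + √66/75 ≈ 4.1883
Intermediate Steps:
V = -7 + √66/3 (V = -7 + √(-40/24 + (-2 - 1)²) = -7 + √(-40*1/24 + (-3)²) = -7 + √(-5/3 + 9) = -7 + √(22/3) = -7 + √66/3 ≈ -4.2920)
Y = 102 + √66/3 (Y = 109 + (-7 + √66/3) = 102 + √66/3 ≈ 104.71)
Y/(29 - 4) = (102 + √66/3)/(29 - 4) = (102 + √66/3)/25 = 102/25 + √66/75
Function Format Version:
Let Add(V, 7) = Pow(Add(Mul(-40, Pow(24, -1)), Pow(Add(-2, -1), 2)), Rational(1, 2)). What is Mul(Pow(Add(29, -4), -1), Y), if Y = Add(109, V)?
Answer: Add(Rational(102, 25), Mul(Rational(1, 75), Pow(66, Rational(1, 2)))) ≈ 4.1883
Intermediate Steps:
V = Add(-7, Mul(Rational(1, 3), Pow(66, Rational(1, 2)))) (V = Add(-7, Pow(Add(Mul(-40, Pow(24, -1)), Pow(Add(-2, -1), 2)), Rational(1, 2))) = Add(-7, Pow(Add(Mul(-40, Rational(1, 24)), Pow(-3, 2)), Rational(1, 2))) = Add(-7, Pow(Add(Rational(-5, 3), 9), Rational(1, 2))) = Add(-7, Pow(Rational(22, 3), Rational(1, 2))) = Add(-7, Mul(Rational(1, 3), Pow(66, Rational(1, 2)))) ≈ -4.2920)
Y = Add(102, Mul(Rational(1, 3), Pow(66, Rational(1, 2)))) (Y = Add(109, Add(-7, Mul(Rational(1, 3), Pow(66, Rational(1, 2))))) = Add(102, Mul(Rational(1, 3), Pow(66, Rational(1, 2)))) ≈ 104.71)
Mul(Pow(Add(29, -4), -1), Y) = Mul(Pow(Add(29, -4), -1), Add(102, Mul(Rational(1, 3), Pow(66, Rational(1, 2))))) = Mul(Pow(25, -1), Add(102, Mul(Rational(1, 3), Pow(66, Rational(1, 2))))) = Mul(Rational(1, 25), Add(102, Mul(Rational(1, 3), Pow(66, Rational(1, 2))))) = Add(Rational(102, 25), Mul(Rational(1, 75), Pow(66, Rational(1, 2))))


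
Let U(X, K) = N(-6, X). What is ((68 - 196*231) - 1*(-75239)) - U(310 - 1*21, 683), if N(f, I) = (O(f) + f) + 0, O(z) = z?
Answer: 30043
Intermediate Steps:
N(f, I) = 2*f (N(f, I) = (f + f) + 0 = 2*f + 0 = 2*f)
U(X, K) = -12 (U(X, K) = 2*(-6) = -12)
((68 - 196*231) - 1*(-75239)) - U(310 - 1*21, 683) = ((68 - 196*231) - 1*(-75239)) - 1*(-12) = ((68 - 45276) + 75239) + 12 = (-45208 + 75239) + 12 = 30031 + 12 = 30043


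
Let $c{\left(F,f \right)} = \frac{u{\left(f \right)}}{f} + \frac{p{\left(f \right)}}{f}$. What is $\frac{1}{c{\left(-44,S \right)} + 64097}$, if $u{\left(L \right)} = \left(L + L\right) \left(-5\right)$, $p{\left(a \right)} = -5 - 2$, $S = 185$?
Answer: $\frac{185}{11856088} \approx 1.5604 \cdot 10^{-5}$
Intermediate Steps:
$p{\left(a \right)} = -7$
$u{\left(L \right)} = - 10 L$ ($u{\left(L \right)} = 2 L \left(-5\right) = - 10 L$)
$c{\left(F,f \right)} = -10 - \frac{7}{f}$ ($c{\left(F,f \right)} = \frac{\left(-10\right) f}{f} - \frac{7}{f} = -10 - \frac{7}{f}$)
$\frac{1}{c{\left(-44,S \right)} + 64097} = \frac{1}{\left(-10 - \frac{7}{185}\right) + 64097} = \frac{1}{- \frac{1857}{185} + 64097} = \frac{1}{\frac{11856088}{185}} = \frac{185}{11856088}$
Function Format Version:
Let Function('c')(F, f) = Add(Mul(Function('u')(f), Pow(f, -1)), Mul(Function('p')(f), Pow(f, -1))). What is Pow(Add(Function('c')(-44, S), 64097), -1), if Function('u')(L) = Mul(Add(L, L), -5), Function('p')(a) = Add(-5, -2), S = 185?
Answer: Rational(185, 11856088) ≈ 1.5604e-5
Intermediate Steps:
Function('p')(a) = -7
Function('u')(L) = Mul(-10, L) (Function('u')(L) = Mul(Mul(2, L), -5) = Mul(-10, L))
Function('c')(F, f) = Add(-10, Mul(-7, Pow(f, -1))) (Function('c')(F, f) = Add(Mul(Mul(-10, f), Pow(f, -1)), Mul(-7, Pow(f, -1))) = Add(-10, Mul(-7, Pow(f, -1))))
Pow(Add(Function('c')(-44, S), 64097), -1) = Pow(Add(Add(-10, Mul(-7, Pow(185, -1))), 64097), -1) = Pow(Add(Add(-10, Mul(-7, Rational(1, 185))), 64097), -1) = Pow(Add(Add(-10, Rational(-7, 185)), 64097), -1) = Pow(Add(Rational(-1857, 185), 64097), -1) = Pow(Rational(11856088, 185), -1) = Rational(185, 11856088)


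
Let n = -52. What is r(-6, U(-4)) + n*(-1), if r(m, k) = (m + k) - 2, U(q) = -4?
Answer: 40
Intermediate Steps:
r(m, k) = -2 + k + m (r(m, k) = (k + m) - 2 = -2 + k + m)
r(-6, U(-4)) + n*(-1) = (-2 - 4 - 6) - 52*(-1) = -12 + 52 = 40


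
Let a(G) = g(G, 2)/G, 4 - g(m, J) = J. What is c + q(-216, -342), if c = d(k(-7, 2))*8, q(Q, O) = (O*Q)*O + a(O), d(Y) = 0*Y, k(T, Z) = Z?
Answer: -4320182305/171 ≈ -2.5264e+7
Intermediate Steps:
g(m, J) = 4 - J
d(Y) = 0
a(G) = 2/G (a(G) = (4 - 1*2)/G = (4 - 2)/G = 2/G)
q(Q, O) = 2/O + Q*O**2 (q(Q, O) = (O*Q)*O + 2/O = Q*O**2 + 2/O = 2/O + Q*O**2)
c = 0 (c = 0*8 = 0)
c + q(-216, -342) = 0 + (2 - 216*(-342)**3)/(-342) = 0 - (2 - 216*(-40001688))/342 = 0 - (2 + 8640364608)/342 = 0 - 1/342*8640364610 = 0 - 4320182305/171 = -4320182305/171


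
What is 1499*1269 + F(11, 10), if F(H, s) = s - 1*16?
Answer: 1902225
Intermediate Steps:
F(H, s) = -16 + s (F(H, s) = s - 16 = -16 + s)
1499*1269 + F(11, 10) = 1499*1269 + (-16 + 10) = 1902231 - 6 = 1902225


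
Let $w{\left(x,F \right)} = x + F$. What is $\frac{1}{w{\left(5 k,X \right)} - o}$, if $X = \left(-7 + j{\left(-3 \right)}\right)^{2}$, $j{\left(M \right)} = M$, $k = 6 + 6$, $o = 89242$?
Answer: $- \frac{1}{89082} \approx -1.1226 \cdot 10^{-5}$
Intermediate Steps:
$k = 12$
$X = 100$ ($X = \left(-7 - 3\right)^{2} = \left(-10\right)^{2} = 100$)
$w{\left(x,F \right)} = F + x$
$\frac{1}{w{\left(5 k,X \right)} - o} = \frac{1}{\left(100 + 5 \cdot 12\right) - 89242} = \frac{1}{\left(100 + 60\right) - 89242} = \frac{1}{160 - 89242} = \frac{1}{-89082} = - \frac{1}{89082}$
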